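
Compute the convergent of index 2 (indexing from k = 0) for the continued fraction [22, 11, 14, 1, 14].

3424/155

Using pₖ = aₖpₖ₋₁ + pₖ₋₂, qₖ = aₖqₖ₋₁ + qₖ₋₂ (with p₋₁=1, p₋₂=0, q₋₁=0, q₋₂=1):
  k=0: a=22, p=22, q=1
  k=1: a=11, p=243, q=11
  k=2: a=14, p=3424, q=155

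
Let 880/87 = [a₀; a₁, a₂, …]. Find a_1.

8

880 = 10·87 + 10   →  a_0 = 10
87 = 8·10 + 7   →  a_1 = 8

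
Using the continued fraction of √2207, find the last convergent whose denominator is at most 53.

√2207 = [46; 1, 45, 1, 92, …] (period length 4).
Convergents:
  p_0/q_0 = 46/1
  p_1/q_1 = 47/1
  p_2/q_2 = 2161/46
  p_3/q_3 = 2208/47
  p_4/q_4 = 205297/4370
q_3 = 47 ≤ 53 < 4370 = q_4, so the answer is 2208/47.

2208/47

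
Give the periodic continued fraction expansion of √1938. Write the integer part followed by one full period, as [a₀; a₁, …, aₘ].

a₀ = ⌊√1938⌋ = 44.
With m₀=0, d₀=1 and mₖ₊₁ = dₖaₖ − mₖ, dₖ₊₁ = (n − mₖ₊₁²)/dₖ, aₖ₊₁ = ⌊(a₀+mₖ₊₁)/dₖ₊₁⌋:
  k=1: m=44, d=2, a=44
  k=2: m=44, d=1, a=88
d=1 and a=2a₀=88 at k=2, so the next step gives (m, d) = (44, 2) again — its k=1 value — and the period has length 2.

[44; 44, 88]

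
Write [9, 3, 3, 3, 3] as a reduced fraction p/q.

1014/109

Fold from the inside: start with 3/1.
  3 + 1/3 = 10/3
  3 + 3/10 = 33/10
  3 + 10/33 = 109/33
  9 + 33/109 = 1014/109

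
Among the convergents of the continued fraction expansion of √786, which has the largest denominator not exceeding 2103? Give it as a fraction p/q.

√786 = [28; 28, 56, …] (period length 2).
Convergents:
  p_0/q_0 = 28/1
  p_1/q_1 = 785/28
  p_2/q_2 = 43988/1569
  p_3/q_3 = 1232449/43960
q_2 = 1569 ≤ 2103 < 43960 = q_3, so the answer is 43988/1569.

43988/1569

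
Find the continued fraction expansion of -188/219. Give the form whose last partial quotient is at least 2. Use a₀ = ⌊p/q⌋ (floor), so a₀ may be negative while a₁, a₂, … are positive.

-188 = -1·219 + 31
219 = 7·31 + 2
31 = 15·2 + 1
2 = 2·1 + 0  (stop)
So -188/219 = [-1; 7, 15, 2].

[-1; 7, 15, 2]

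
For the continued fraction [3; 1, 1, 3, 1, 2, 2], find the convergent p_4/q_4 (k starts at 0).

32/9

Using pₖ = aₖpₖ₋₁ + pₖ₋₂, qₖ = aₖqₖ₋₁ + qₖ₋₂ (with p₋₁=1, p₋₂=0, q₋₁=0, q₋₂=1):
  k=0: a=3, p=3, q=1
  k=1: a=1, p=4, q=1
  k=2: a=1, p=7, q=2
  k=3: a=3, p=25, q=7
  k=4: a=1, p=32, q=9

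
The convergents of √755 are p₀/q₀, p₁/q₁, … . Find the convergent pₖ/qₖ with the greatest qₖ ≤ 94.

1209/44

√755 = [27; 2, 10, 2, 54, …] (period length 4).
Convergents:
  p_0/q_0 = 27/1
  p_1/q_1 = 55/2
  p_2/q_2 = 577/21
  p_3/q_3 = 1209/44
  p_4/q_4 = 65863/2397
q_3 = 44 ≤ 94 < 2397 = q_4, so the answer is 1209/44.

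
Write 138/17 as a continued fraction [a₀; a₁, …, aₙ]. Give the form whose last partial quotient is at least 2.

138 = 8×17 + 2
17 = 8×2 + 1
2 = 2×1 + 0  (stop)
So 138/17 = [8; 8, 2].

[8; 8, 2]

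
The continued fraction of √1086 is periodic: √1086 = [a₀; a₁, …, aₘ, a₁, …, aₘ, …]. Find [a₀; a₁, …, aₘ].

[32; 1, 20, 1, 64]

a₀ = ⌊√1086⌋ = 32.
With m₀=0, d₀=1 and mₖ₊₁ = dₖaₖ − mₖ, dₖ₊₁ = (n − mₖ₊₁²)/dₖ, aₖ₊₁ = ⌊(a₀+mₖ₊₁)/dₖ₊₁⌋:
  k=1: m=32, d=62, a=1
  k=2: m=30, d=3, a=20
  k=3: m=30, d=62, a=1
  k=4: m=32, d=1, a=64
d=1 and a=2a₀=64 at k=4, so the next step gives (m, d) = (32, 62) again — its k=1 value — and the period has length 4.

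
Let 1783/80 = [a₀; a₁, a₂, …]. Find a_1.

1783 = 22·80 + 23   →  a_0 = 22
80 = 3·23 + 11   →  a_1 = 3

3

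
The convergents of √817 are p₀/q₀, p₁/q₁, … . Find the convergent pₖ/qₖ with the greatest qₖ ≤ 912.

19751/691

√817 = [28; 1, 1, 2, 1, 1, 56, …] (period length 6).
Convergents:
  p_0/q_0 = 28/1
  p_1/q_1 = 29/1
  p_2/q_2 = 57/2
  p_3/q_3 = 143/5
  p_4/q_4 = 200/7
  p_5/q_5 = 343/12
  p_6/q_6 = 19408/679
  p_7/q_7 = 19751/691
  p_8/q_8 = 39159/1370
q_7 = 691 ≤ 912 < 1370 = q_8, so the answer is 19751/691.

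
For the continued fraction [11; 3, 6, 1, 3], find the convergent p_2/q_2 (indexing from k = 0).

215/19

Using pₖ = aₖpₖ₋₁ + pₖ₋₂, qₖ = aₖqₖ₋₁ + qₖ₋₂ (with p₋₁=1, p₋₂=0, q₋₁=0, q₋₂=1):
  k=0: a=11, p=11, q=1
  k=1: a=3, p=34, q=3
  k=2: a=6, p=215, q=19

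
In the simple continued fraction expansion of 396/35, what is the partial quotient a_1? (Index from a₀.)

3

396 = 11·35 + 11   →  a_0 = 11
35 = 3·11 + 2   →  a_1 = 3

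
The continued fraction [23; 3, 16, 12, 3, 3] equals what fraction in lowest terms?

Using pₖ = aₖpₖ₋₁ + pₖ₋₂ and qₖ = aₖqₖ₋₁ + qₖ₋₂:
  k=0: a=23, p=23, q=1
  k=1: a=3, p=70, q=3
  k=2: a=16, p=1143, q=49
  k=3: a=12, p=13786, q=591
  k=4: a=3, p=42501, q=1822
  k=5: a=3, p=141289, q=6057

141289/6057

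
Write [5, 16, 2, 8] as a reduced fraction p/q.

1417/280

Fold from the inside: start with 8/1.
  2 + 1/8 = 17/8
  16 + 8/17 = 280/17
  5 + 17/280 = 1417/280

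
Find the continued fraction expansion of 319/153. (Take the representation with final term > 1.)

[2; 11, 1, 3, 3]

319 = 2*153 + 13
153 = 11*13 + 10
13 = 1*10 + 3
10 = 3*3 + 1
3 = 3*1 + 0  (stop)
So 319/153 = [2; 11, 1, 3, 3].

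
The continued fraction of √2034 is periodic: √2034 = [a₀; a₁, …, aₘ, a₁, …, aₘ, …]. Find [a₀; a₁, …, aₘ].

[45; 10, 90]

a₀ = ⌊√2034⌋ = 45.
With m₀=0, d₀=1 and mₖ₊₁ = dₖaₖ − mₖ, dₖ₊₁ = (n − mₖ₊₁²)/dₖ, aₖ₊₁ = ⌊(a₀+mₖ₊₁)/dₖ₊₁⌋:
  k=1: m=45, d=9, a=10
  k=2: m=45, d=1, a=90
d=1 and a=2a₀=90 at k=2, so the next step gives (m, d) = (45, 9) again — its k=1 value — and the period has length 2.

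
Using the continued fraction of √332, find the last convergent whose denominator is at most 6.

√332 = [18; 4, 1, 1, 8, 1, 1, 4, 36, …] (period length 8).
Convergents:
  p_0/q_0 = 18/1
  p_1/q_1 = 73/4
  p_2/q_2 = 91/5
  p_3/q_3 = 164/9
q_2 = 5 ≤ 6 < 9 = q_3, so the answer is 91/5.

91/5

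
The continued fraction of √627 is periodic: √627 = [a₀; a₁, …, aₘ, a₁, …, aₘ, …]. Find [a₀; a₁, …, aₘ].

a₀ = ⌊√627⌋ = 25.
With m₀=0, d₀=1 and mₖ₊₁ = dₖaₖ − mₖ, dₖ₊₁ = (n − mₖ₊₁²)/dₖ, aₖ₊₁ = ⌊(a₀+mₖ₊₁)/dₖ₊₁⌋:
  k=1: m=25, d=2, a=25
  k=2: m=25, d=1, a=50
d=1 and a=2a₀=50 at k=2, so the next step gives (m, d) = (25, 2) again — its k=1 value — and the period has length 2.

[25; 25, 50]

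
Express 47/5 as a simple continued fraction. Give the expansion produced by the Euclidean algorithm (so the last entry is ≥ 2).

47 = 9×5 + 2
5 = 2×2 + 1
2 = 2×1 + 0  (stop)
So 47/5 = [9; 2, 2].

[9; 2, 2]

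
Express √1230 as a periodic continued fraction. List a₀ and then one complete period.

a₀ = ⌊√1230⌋ = 35.
With m₀=0, d₀=1 and mₖ₊₁ = dₖaₖ − mₖ, dₖ₊₁ = (n − mₖ₊₁²)/dₖ, aₖ₊₁ = ⌊(a₀+mₖ₊₁)/dₖ₊₁⌋:
  k=1: m=35, d=5, a=14
  k=2: m=35, d=1, a=70
d=1 and a=2a₀=70 at k=2, so the next step gives (m, d) = (35, 5) again — its k=1 value — and the period has length 2.

[35; 14, 70]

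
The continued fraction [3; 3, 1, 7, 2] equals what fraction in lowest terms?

Fold from the inside: start with 2/1.
  7 + 1/2 = 15/2
  1 + 2/15 = 17/15
  3 + 15/17 = 66/17
  3 + 17/66 = 215/66

215/66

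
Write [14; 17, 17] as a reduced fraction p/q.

4077/290

Using pₖ = aₖpₖ₋₁ + pₖ₋₂ and qₖ = aₖqₖ₋₁ + qₖ₋₂:
  k=0: a=14, p=14, q=1
  k=1: a=17, p=239, q=17
  k=2: a=17, p=4077, q=290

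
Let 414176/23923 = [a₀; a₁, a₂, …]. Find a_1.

414176 = 17·23923 + 7485   →  a_0 = 17
23923 = 3·7485 + 1468   →  a_1 = 3

3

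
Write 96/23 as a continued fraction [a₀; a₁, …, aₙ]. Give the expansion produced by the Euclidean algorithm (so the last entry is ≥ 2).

96 = 4·23 + 4
23 = 5·4 + 3
4 = 1·3 + 1
3 = 3·1 + 0  (stop)
So 96/23 = [4; 5, 1, 3].

[4; 5, 1, 3]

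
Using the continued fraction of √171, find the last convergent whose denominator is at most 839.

√171 = [13; 13, 26, …] (period length 2).
Convergents:
  p_0/q_0 = 13/1
  p_1/q_1 = 170/13
  p_2/q_2 = 4433/339
  p_3/q_3 = 57799/4420
q_2 = 339 ≤ 839 < 4420 = q_3, so the answer is 4433/339.

4433/339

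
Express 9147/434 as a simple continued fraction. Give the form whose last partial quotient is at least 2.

[21; 13, 6, 1, 1, 2]

9147 = 21×434 + 33
434 = 13×33 + 5
33 = 6×5 + 3
5 = 1×3 + 2
3 = 1×2 + 1
2 = 2×1 + 0  (stop)
So 9147/434 = [21; 13, 6, 1, 1, 2].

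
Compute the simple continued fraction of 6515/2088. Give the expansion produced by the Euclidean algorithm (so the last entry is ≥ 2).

6515 = 3·2088 + 251
2088 = 8·251 + 80
251 = 3·80 + 11
80 = 7·11 + 3
11 = 3·3 + 2
3 = 1·2 + 1
2 = 2·1 + 0  (stop)
So 6515/2088 = [3; 8, 3, 7, 3, 1, 2].

[3; 8, 3, 7, 3, 1, 2]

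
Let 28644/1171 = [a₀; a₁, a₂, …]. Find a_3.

28644 = 24·1171 + 540   →  a_0 = 24
1171 = 2·540 + 91   →  a_1 = 2
540 = 5·91 + 85   →  a_2 = 5
91 = 1·85 + 6   →  a_3 = 1

1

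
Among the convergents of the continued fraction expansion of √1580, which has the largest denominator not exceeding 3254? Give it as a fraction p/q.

√1580 = [39; 1, 2, 1, 78, …] (period length 4).
Convergents:
  p_0/q_0 = 39/1
  p_1/q_1 = 40/1
  p_2/q_2 = 119/3
  p_3/q_3 = 159/4
  p_4/q_4 = 12521/315
  p_5/q_5 = 12680/319
  p_6/q_6 = 37881/953
  p_7/q_7 = 50561/1272
  p_8/q_8 = 3981639/100169
q_7 = 1272 ≤ 3254 < 100169 = q_8, so the answer is 50561/1272.

50561/1272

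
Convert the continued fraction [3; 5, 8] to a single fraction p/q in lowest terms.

Fold from the inside: start with 8/1.
  5 + 1/8 = 41/8
  3 + 8/41 = 131/41

131/41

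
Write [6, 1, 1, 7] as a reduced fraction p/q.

Fold from the inside: start with 7/1.
  1 + 1/7 = 8/7
  1 + 7/8 = 15/8
  6 + 8/15 = 98/15

98/15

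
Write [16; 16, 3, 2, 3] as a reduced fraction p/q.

6280/391

Using pₖ = aₖpₖ₋₁ + pₖ₋₂ and qₖ = aₖqₖ₋₁ + qₖ₋₂:
  k=0: a=16, p=16, q=1
  k=1: a=16, p=257, q=16
  k=2: a=3, p=787, q=49
  k=3: a=2, p=1831, q=114
  k=4: a=3, p=6280, q=391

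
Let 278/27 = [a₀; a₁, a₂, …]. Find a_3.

1

278 = 10·27 + 8   →  a_0 = 10
27 = 3·8 + 3   →  a_1 = 3
8 = 2·3 + 2   →  a_2 = 2
3 = 1·2 + 1   →  a_3 = 1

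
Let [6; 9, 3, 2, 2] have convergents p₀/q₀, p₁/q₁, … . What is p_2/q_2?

171/28

Using pₖ = aₖpₖ₋₁ + pₖ₋₂, qₖ = aₖqₖ₋₁ + qₖ₋₂ (with p₋₁=1, p₋₂=0, q₋₁=0, q₋₂=1):
  k=0: a=6, p=6, q=1
  k=1: a=9, p=55, q=9
  k=2: a=3, p=171, q=28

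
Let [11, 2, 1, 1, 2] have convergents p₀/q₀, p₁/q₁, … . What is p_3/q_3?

Using pₖ = aₖpₖ₋₁ + pₖ₋₂, qₖ = aₖqₖ₋₁ + qₖ₋₂ (with p₋₁=1, p₋₂=0, q₋₁=0, q₋₂=1):
  k=0: a=11, p=11, q=1
  k=1: a=2, p=23, q=2
  k=2: a=1, p=34, q=3
  k=3: a=1, p=57, q=5

57/5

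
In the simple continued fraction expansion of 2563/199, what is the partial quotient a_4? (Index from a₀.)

2563 = 12·199 + 175   →  a_0 = 12
199 = 1·175 + 24   →  a_1 = 1
175 = 7·24 + 7   →  a_2 = 7
24 = 3·7 + 3   →  a_3 = 3
7 = 2·3 + 1   →  a_4 = 2

2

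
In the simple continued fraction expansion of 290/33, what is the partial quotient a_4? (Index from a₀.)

2

290 = 8·33 + 26   →  a_0 = 8
33 = 1·26 + 7   →  a_1 = 1
26 = 3·7 + 5   →  a_2 = 3
7 = 1·5 + 2   →  a_3 = 1
5 = 2·2 + 1   →  a_4 = 2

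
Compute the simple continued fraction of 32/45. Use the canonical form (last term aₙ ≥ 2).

[0; 1, 2, 2, 6]

32 = 0*45 + 32
45 = 1*32 + 13
32 = 2*13 + 6
13 = 2*6 + 1
6 = 6*1 + 0  (stop)
So 32/45 = [0; 1, 2, 2, 6].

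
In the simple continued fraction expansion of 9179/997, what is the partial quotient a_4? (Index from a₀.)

4

9179 = 9·997 + 206   →  a_0 = 9
997 = 4·206 + 173   →  a_1 = 4
206 = 1·173 + 33   →  a_2 = 1
173 = 5·33 + 8   →  a_3 = 5
33 = 4·8 + 1   →  a_4 = 4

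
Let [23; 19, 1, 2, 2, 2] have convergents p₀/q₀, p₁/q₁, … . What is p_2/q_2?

Using pₖ = aₖpₖ₋₁ + pₖ₋₂, qₖ = aₖqₖ₋₁ + qₖ₋₂ (with p₋₁=1, p₋₂=0, q₋₁=0, q₋₂=1):
  k=0: a=23, p=23, q=1
  k=1: a=19, p=438, q=19
  k=2: a=1, p=461, q=20

461/20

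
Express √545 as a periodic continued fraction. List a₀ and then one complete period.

a₀ = ⌊√545⌋ = 23.
With m₀=0, d₀=1 and mₖ₊₁ = dₖaₖ − mₖ, dₖ₊₁ = (n − mₖ₊₁²)/dₖ, aₖ₊₁ = ⌊(a₀+mₖ₊₁)/dₖ₊₁⌋:
  k=1: m=23, d=16, a=2
  k=2: m=9, d=29, a=1
  k=3: m=20, d=5, a=8
  k=4: m=20, d=29, a=1
  k=5: m=9, d=16, a=2
  k=6: m=23, d=1, a=46
d=1 and a=2a₀=46 at k=6, so the next step gives (m, d) = (23, 16) again — its k=1 value — and the period has length 6.

[23; 2, 1, 8, 1, 2, 46]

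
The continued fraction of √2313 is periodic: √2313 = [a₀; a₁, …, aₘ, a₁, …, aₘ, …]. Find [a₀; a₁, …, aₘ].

[48; 10, 1, 2, 10, 2, 1, 10, 96]

a₀ = ⌊√2313⌋ = 48.
With m₀=0, d₀=1 and mₖ₊₁ = dₖaₖ − mₖ, dₖ₊₁ = (n − mₖ₊₁²)/dₖ, aₖ₊₁ = ⌊(a₀+mₖ₊₁)/dₖ₊₁⌋:
  k=1: m=48, d=9, a=10
  k=2: m=42, d=61, a=1
  k=3: m=19, d=32, a=2
  k=4: m=45, d=9, a=10
  k=5: m=45, d=32, a=2
  k=6: m=19, d=61, a=1
  k=7: m=42, d=9, a=10
  k=8: m=48, d=1, a=96
d=1 and a=2a₀=96 at k=8, so the next step gives (m, d) = (48, 9) again — its k=1 value — and the period has length 8.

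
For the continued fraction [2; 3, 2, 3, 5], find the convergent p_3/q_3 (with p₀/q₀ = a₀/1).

55/24

Using pₖ = aₖpₖ₋₁ + pₖ₋₂, qₖ = aₖqₖ₋₁ + qₖ₋₂ (with p₋₁=1, p₋₂=0, q₋₁=0, q₋₂=1):
  k=0: a=2, p=2, q=1
  k=1: a=3, p=7, q=3
  k=2: a=2, p=16, q=7
  k=3: a=3, p=55, q=24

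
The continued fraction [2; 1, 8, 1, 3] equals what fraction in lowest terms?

113/39

Fold from the inside: start with 3/1.
  1 + 1/3 = 4/3
  8 + 3/4 = 35/4
  1 + 4/35 = 39/35
  2 + 35/39 = 113/39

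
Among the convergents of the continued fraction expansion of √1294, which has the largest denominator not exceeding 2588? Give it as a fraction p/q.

91909/2555

√1294 = [35; 1, 34, 1, 70, …] (period length 4).
Convergents:
  p_0/q_0 = 35/1
  p_1/q_1 = 36/1
  p_2/q_2 = 1259/35
  p_3/q_3 = 1295/36
  p_4/q_4 = 91909/2555
  p_5/q_5 = 93204/2591
q_4 = 2555 ≤ 2588 < 2591 = q_5, so the answer is 91909/2555.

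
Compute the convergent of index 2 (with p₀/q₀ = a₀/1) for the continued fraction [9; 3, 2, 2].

Using pₖ = aₖpₖ₋₁ + pₖ₋₂, qₖ = aₖqₖ₋₁ + qₖ₋₂ (with p₋₁=1, p₋₂=0, q₋₁=0, q₋₂=1):
  k=0: a=9, p=9, q=1
  k=1: a=3, p=28, q=3
  k=2: a=2, p=65, q=7

65/7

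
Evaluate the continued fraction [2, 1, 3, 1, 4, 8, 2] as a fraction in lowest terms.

Fold from the inside: start with 2/1.
  8 + 1/2 = 17/2
  4 + 2/17 = 70/17
  1 + 17/70 = 87/70
  3 + 70/87 = 331/87
  1 + 87/331 = 418/331
  2 + 331/418 = 1167/418

1167/418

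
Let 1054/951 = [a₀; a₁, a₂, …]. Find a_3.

1054 = 1·951 + 103   →  a_0 = 1
951 = 9·103 + 24   →  a_1 = 9
103 = 4·24 + 7   →  a_2 = 4
24 = 3·7 + 3   →  a_3 = 3

3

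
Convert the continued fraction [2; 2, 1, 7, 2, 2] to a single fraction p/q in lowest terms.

Using pₖ = aₖpₖ₋₁ + pₖ₋₂ and qₖ = aₖqₖ₋₁ + qₖ₋₂:
  k=0: a=2, p=2, q=1
  k=1: a=2, p=5, q=2
  k=2: a=1, p=7, q=3
  k=3: a=7, p=54, q=23
  k=4: a=2, p=115, q=49
  k=5: a=2, p=284, q=121

284/121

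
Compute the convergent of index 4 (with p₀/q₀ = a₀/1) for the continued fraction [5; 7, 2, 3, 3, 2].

Using pₖ = aₖpₖ₋₁ + pₖ₋₂, qₖ = aₖqₖ₋₁ + qₖ₋₂ (with p₋₁=1, p₋₂=0, q₋₁=0, q₋₂=1):
  k=0: a=5, p=5, q=1
  k=1: a=7, p=36, q=7
  k=2: a=2, p=77, q=15
  k=3: a=3, p=267, q=52
  k=4: a=3, p=878, q=171

878/171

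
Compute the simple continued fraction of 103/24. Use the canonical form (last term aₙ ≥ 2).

[4; 3, 2, 3]

103 = 4·24 + 7
24 = 3·7 + 3
7 = 2·3 + 1
3 = 3·1 + 0  (stop)
So 103/24 = [4; 3, 2, 3].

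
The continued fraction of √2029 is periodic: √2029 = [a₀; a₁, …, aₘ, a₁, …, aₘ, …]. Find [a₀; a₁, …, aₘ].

[45; 22, 1, 1, 22, 90]

a₀ = ⌊√2029⌋ = 45.
With m₀=0, d₀=1 and mₖ₊₁ = dₖaₖ − mₖ, dₖ₊₁ = (n − mₖ₊₁²)/dₖ, aₖ₊₁ = ⌊(a₀+mₖ₊₁)/dₖ₊₁⌋:
  k=1: m=45, d=4, a=22
  k=2: m=43, d=45, a=1
  k=3: m=2, d=45, a=1
  k=4: m=43, d=4, a=22
  k=5: m=45, d=1, a=90
d=1 and a=2a₀=90 at k=5, so the next step gives (m, d) = (45, 4) again — its k=1 value — and the period has length 5.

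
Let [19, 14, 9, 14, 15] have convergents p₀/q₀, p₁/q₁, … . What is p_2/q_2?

2422/127

Using pₖ = aₖpₖ₋₁ + pₖ₋₂, qₖ = aₖqₖ₋₁ + qₖ₋₂ (with p₋₁=1, p₋₂=0, q₋₁=0, q₋₂=1):
  k=0: a=19, p=19, q=1
  k=1: a=14, p=267, q=14
  k=2: a=9, p=2422, q=127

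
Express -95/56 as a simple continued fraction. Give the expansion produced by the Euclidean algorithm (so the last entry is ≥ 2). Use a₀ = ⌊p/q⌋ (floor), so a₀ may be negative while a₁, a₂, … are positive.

-95 = -2×56 + 17
56 = 3×17 + 5
17 = 3×5 + 2
5 = 2×2 + 1
2 = 2×1 + 0  (stop)
So -95/56 = [-2; 3, 3, 2, 2].

[-2; 3, 3, 2, 2]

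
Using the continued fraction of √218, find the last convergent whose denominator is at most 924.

7471/506

√218 = [14; 1, 3, 3, 1, 28, …] (period length 5).
Convergents:
  p_0/q_0 = 14/1
  p_1/q_1 = 15/1
  p_2/q_2 = 59/4
  p_3/q_3 = 192/13
  p_4/q_4 = 251/17
  p_5/q_5 = 7220/489
  p_6/q_6 = 7471/506
  p_7/q_7 = 29633/2007
q_6 = 506 ≤ 924 < 2007 = q_7, so the answer is 7471/506.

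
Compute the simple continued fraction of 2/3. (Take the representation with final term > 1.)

2 = 0*3 + 2
3 = 1*2 + 1
2 = 2*1 + 0  (stop)
So 2/3 = [0; 1, 2].

[0; 1, 2]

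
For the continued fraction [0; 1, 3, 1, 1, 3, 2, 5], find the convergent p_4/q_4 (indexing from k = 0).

7/9

Using pₖ = aₖpₖ₋₁ + pₖ₋₂, qₖ = aₖqₖ₋₁ + qₖ₋₂ (with p₋₁=1, p₋₂=0, q₋₁=0, q₋₂=1):
  k=0: a=0, p=0, q=1
  k=1: a=1, p=1, q=1
  k=2: a=3, p=3, q=4
  k=3: a=1, p=4, q=5
  k=4: a=1, p=7, q=9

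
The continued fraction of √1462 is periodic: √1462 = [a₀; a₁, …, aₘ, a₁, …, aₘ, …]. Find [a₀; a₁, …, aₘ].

[38; 4, 4, 4, 76]

a₀ = ⌊√1462⌋ = 38.
With m₀=0, d₀=1 and mₖ₊₁ = dₖaₖ − mₖ, dₖ₊₁ = (n − mₖ₊₁²)/dₖ, aₖ₊₁ = ⌊(a₀+mₖ₊₁)/dₖ₊₁⌋:
  k=1: m=38, d=18, a=4
  k=2: m=34, d=17, a=4
  k=3: m=34, d=18, a=4
  k=4: m=38, d=1, a=76
d=1 and a=2a₀=76 at k=4, so the next step gives (m, d) = (38, 18) again — its k=1 value — and the period has length 4.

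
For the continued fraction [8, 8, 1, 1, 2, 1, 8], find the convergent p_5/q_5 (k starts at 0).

487/60

Using pₖ = aₖpₖ₋₁ + pₖ₋₂, qₖ = aₖqₖ₋₁ + qₖ₋₂ (with p₋₁=1, p₋₂=0, q₋₁=0, q₋₂=1):
  k=0: a=8, p=8, q=1
  k=1: a=8, p=65, q=8
  k=2: a=1, p=73, q=9
  k=3: a=1, p=138, q=17
  k=4: a=2, p=349, q=43
  k=5: a=1, p=487, q=60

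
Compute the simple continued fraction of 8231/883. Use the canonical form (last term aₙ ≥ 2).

8231 = 9×883 + 284
883 = 3×284 + 31
284 = 9×31 + 5
31 = 6×5 + 1
5 = 5×1 + 0  (stop)
So 8231/883 = [9; 3, 9, 6, 5].

[9; 3, 9, 6, 5]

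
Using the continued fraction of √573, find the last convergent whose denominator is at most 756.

17977/751

√573 = [23; 1, 14, 1, 46, …] (period length 4).
Convergents:
  p_0/q_0 = 23/1
  p_1/q_1 = 24/1
  p_2/q_2 = 359/15
  p_3/q_3 = 383/16
  p_4/q_4 = 17977/751
  p_5/q_5 = 18360/767
q_4 = 751 ≤ 756 < 767 = q_5, so the answer is 17977/751.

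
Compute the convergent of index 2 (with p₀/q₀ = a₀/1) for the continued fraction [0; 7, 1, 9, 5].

Using pₖ = aₖpₖ₋₁ + pₖ₋₂, qₖ = aₖqₖ₋₁ + qₖ₋₂ (with p₋₁=1, p₋₂=0, q₋₁=0, q₋₂=1):
  k=0: a=0, p=0, q=1
  k=1: a=7, p=1, q=7
  k=2: a=1, p=1, q=8

1/8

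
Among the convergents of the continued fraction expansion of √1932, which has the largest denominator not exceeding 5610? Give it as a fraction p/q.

85052/1935

√1932 = [43; 1, 20, 1, 86, …] (period length 4).
Convergents:
  p_0/q_0 = 43/1
  p_1/q_1 = 44/1
  p_2/q_2 = 923/21
  p_3/q_3 = 967/22
  p_4/q_4 = 84085/1913
  p_5/q_5 = 85052/1935
  p_6/q_6 = 1785125/40613
q_5 = 1935 ≤ 5610 < 40613 = q_6, so the answer is 85052/1935.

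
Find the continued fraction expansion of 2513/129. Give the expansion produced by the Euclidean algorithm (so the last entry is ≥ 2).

2513 = 19*129 + 62
129 = 2*62 + 5
62 = 12*5 + 2
5 = 2*2 + 1
2 = 2*1 + 0  (stop)
So 2513/129 = [19; 2, 12, 2, 2].

[19; 2, 12, 2, 2]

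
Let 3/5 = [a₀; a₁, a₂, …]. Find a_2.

1

3 = 0·5 + 3   →  a_0 = 0
5 = 1·3 + 2   →  a_1 = 1
3 = 1·2 + 1   →  a_2 = 1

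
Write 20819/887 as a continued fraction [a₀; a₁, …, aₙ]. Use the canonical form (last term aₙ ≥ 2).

20819 = 23×887 + 418
887 = 2×418 + 51
418 = 8×51 + 10
51 = 5×10 + 1
10 = 10×1 + 0  (stop)
So 20819/887 = [23; 2, 8, 5, 10].

[23; 2, 8, 5, 10]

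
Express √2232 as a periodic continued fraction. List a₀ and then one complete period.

[47; 4, 10, 4, 94]

a₀ = ⌊√2232⌋ = 47.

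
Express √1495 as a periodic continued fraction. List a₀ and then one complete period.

[38; 1, 1, 1, 76]

a₀ = ⌊√1495⌋ = 38.
With m₀=0, d₀=1 and mₖ₊₁ = dₖaₖ − mₖ, dₖ₊₁ = (n − mₖ₊₁²)/dₖ, aₖ₊₁ = ⌊(a₀+mₖ₊₁)/dₖ₊₁⌋:
  k=1: m=38, d=51, a=1
  k=2: m=13, d=26, a=1
  k=3: m=13, d=51, a=1
  k=4: m=38, d=1, a=76
d=1 and a=2a₀=76 at k=4, so the next step gives (m, d) = (38, 51) again — its k=1 value — and the period has length 4.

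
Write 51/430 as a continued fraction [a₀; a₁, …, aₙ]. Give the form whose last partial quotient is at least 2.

51 = 0·430 + 51
430 = 8·51 + 22
51 = 2·22 + 7
22 = 3·7 + 1
7 = 7·1 + 0  (stop)
So 51/430 = [0; 8, 2, 3, 7].

[0; 8, 2, 3, 7]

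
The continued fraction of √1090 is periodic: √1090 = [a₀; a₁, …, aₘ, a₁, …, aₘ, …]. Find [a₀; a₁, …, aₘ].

[33; 66]

a₀ = ⌊√1090⌋ = 33.
With m₀=0, d₀=1 and mₖ₊₁ = dₖaₖ − mₖ, dₖ₊₁ = (n − mₖ₊₁²)/dₖ, aₖ₊₁ = ⌊(a₀+mₖ₊₁)/dₖ₊₁⌋:
  k=1: m=33, d=1, a=66
d=1 and a=2a₀=66 at k=1, so the next step gives (m, d) = (33, 1) again — its k=1 value — and the period has length 1.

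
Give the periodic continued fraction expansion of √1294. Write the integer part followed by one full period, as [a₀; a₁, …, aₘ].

[35; 1, 34, 1, 70]

a₀ = ⌊√1294⌋ = 35.
With m₀=0, d₀=1 and mₖ₊₁ = dₖaₖ − mₖ, dₖ₊₁ = (n − mₖ₊₁²)/dₖ, aₖ₊₁ = ⌊(a₀+mₖ₊₁)/dₖ₊₁⌋:
  k=1: m=35, d=69, a=1
  k=2: m=34, d=2, a=34
  k=3: m=34, d=69, a=1
  k=4: m=35, d=1, a=70
d=1 and a=2a₀=70 at k=4, so the next step gives (m, d) = (35, 69) again — its k=1 value — and the period has length 4.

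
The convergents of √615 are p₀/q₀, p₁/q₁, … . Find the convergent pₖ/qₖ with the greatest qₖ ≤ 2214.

30751/1240

√615 = [24; 1, 3, 1, 48, …] (period length 4).
Convergents:
  p_0/q_0 = 24/1
  p_1/q_1 = 25/1
  p_2/q_2 = 99/4
  p_3/q_3 = 124/5
  p_4/q_4 = 6051/244
  p_5/q_5 = 6175/249
  p_6/q_6 = 24576/991
  p_7/q_7 = 30751/1240
  p_8/q_8 = 1500624/60511
q_7 = 1240 ≤ 2214 < 60511 = q_8, so the answer is 30751/1240.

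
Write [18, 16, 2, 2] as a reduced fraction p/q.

Using pₖ = aₖpₖ₋₁ + pₖ₋₂ and qₖ = aₖqₖ₋₁ + qₖ₋₂:
  k=0: a=18, p=18, q=1
  k=1: a=16, p=289, q=16
  k=2: a=2, p=596, q=33
  k=3: a=2, p=1481, q=82

1481/82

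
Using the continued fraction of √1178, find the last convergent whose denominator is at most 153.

2025/59

√1178 = [34; 3, 9, 2, 9, 3, 68, …] (period length 6).
Convergents:
  p_0/q_0 = 34/1
  p_1/q_1 = 103/3
  p_2/q_2 = 961/28
  p_3/q_3 = 2025/59
  p_4/q_4 = 19186/559
q_3 = 59 ≤ 153 < 559 = q_4, so the answer is 2025/59.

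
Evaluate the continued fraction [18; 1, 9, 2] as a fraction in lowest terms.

Using pₖ = aₖpₖ₋₁ + pₖ₋₂ and qₖ = aₖqₖ₋₁ + qₖ₋₂:
  k=0: a=18, p=18, q=1
  k=1: a=1, p=19, q=1
  k=2: a=9, p=189, q=10
  k=3: a=2, p=397, q=21

397/21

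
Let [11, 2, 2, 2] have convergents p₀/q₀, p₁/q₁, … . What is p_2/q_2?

57/5

Using pₖ = aₖpₖ₋₁ + pₖ₋₂, qₖ = aₖqₖ₋₁ + qₖ₋₂ (with p₋₁=1, p₋₂=0, q₋₁=0, q₋₂=1):
  k=0: a=11, p=11, q=1
  k=1: a=2, p=23, q=2
  k=2: a=2, p=57, q=5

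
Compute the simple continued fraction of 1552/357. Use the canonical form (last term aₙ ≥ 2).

1552 = 4·357 + 124
357 = 2·124 + 109
124 = 1·109 + 15
109 = 7·15 + 4
15 = 3·4 + 3
4 = 1·3 + 1
3 = 3·1 + 0  (stop)
So 1552/357 = [4; 2, 1, 7, 3, 1, 3].

[4; 2, 1, 7, 3, 1, 3]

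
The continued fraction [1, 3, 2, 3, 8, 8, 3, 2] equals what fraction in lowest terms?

Using pₖ = aₖpₖ₋₁ + pₖ₋₂ and qₖ = aₖqₖ₋₁ + qₖ₋₂:
  k=0: a=1, p=1, q=1
  k=1: a=3, p=4, q=3
  k=2: a=2, p=9, q=7
  k=3: a=3, p=31, q=24
  k=4: a=8, p=257, q=199
  k=5: a=8, p=2087, q=1616
  k=6: a=3, p=6518, q=5047
  k=7: a=2, p=15123, q=11710

15123/11710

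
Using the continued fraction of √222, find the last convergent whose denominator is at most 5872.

√222 = [14; 1, 8, 1, 28, …] (period length 4).
Convergents:
  p_0/q_0 = 14/1
  p_1/q_1 = 15/1
  p_2/q_2 = 134/9
  p_3/q_3 = 149/10
  p_4/q_4 = 4306/289
  p_5/q_5 = 4455/299
  p_6/q_6 = 39946/2681
  p_7/q_7 = 44401/2980
  p_8/q_8 = 1283174/86121
q_7 = 2980 ≤ 5872 < 86121 = q_8, so the answer is 44401/2980.

44401/2980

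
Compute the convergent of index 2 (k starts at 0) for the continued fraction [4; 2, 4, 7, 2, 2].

40/9

Using pₖ = aₖpₖ₋₁ + pₖ₋₂, qₖ = aₖqₖ₋₁ + qₖ₋₂ (with p₋₁=1, p₋₂=0, q₋₁=0, q₋₂=1):
  k=0: a=4, p=4, q=1
  k=1: a=2, p=9, q=2
  k=2: a=4, p=40, q=9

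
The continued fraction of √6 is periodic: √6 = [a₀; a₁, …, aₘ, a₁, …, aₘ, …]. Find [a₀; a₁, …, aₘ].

a₀ = ⌊√6⌋ = 2.
With m₀=0, d₀=1 and mₖ₊₁ = dₖaₖ − mₖ, dₖ₊₁ = (n − mₖ₊₁²)/dₖ, aₖ₊₁ = ⌊(a₀+mₖ₊₁)/dₖ₊₁⌋:
  k=1: m=2, d=2, a=2
  k=2: m=2, d=1, a=4
d=1 and a=2a₀=4 at k=2, so the next step gives (m, d) = (2, 2) again — its k=1 value — and the period has length 2.

[2; 2, 4]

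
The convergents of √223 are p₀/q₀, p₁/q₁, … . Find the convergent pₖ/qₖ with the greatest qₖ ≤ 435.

√223 = [14; 1, 13, 1, 28, …] (period length 4).
Convergents:
  p_0/q_0 = 14/1
  p_1/q_1 = 15/1
  p_2/q_2 = 209/14
  p_3/q_3 = 224/15
  p_4/q_4 = 6481/434
  p_5/q_5 = 6705/449
q_4 = 434 ≤ 435 < 449 = q_5, so the answer is 6481/434.

6481/434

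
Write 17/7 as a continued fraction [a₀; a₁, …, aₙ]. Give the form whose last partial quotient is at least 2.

17 = 2*7 + 3
7 = 2*3 + 1
3 = 3*1 + 0  (stop)
So 17/7 = [2; 2, 3].

[2; 2, 3]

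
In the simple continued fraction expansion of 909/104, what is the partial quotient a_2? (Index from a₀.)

2

909 = 8·104 + 77   →  a_0 = 8
104 = 1·77 + 27   →  a_1 = 1
77 = 2·27 + 23   →  a_2 = 2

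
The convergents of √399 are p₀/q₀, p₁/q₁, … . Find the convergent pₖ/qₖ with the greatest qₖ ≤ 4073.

31940/1599

√399 = [19; 1, 38, …] (period length 2).
Convergents:
  p_0/q_0 = 19/1
  p_1/q_1 = 20/1
  p_2/q_2 = 779/39
  p_3/q_3 = 799/40
  p_4/q_4 = 31141/1559
  p_5/q_5 = 31940/1599
  p_6/q_6 = 1244861/62321
q_5 = 1599 ≤ 4073 < 62321 = q_6, so the answer is 31940/1599.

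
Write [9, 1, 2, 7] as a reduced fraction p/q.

213/22

Using pₖ = aₖpₖ₋₁ + pₖ₋₂ and qₖ = aₖqₖ₋₁ + qₖ₋₂:
  k=0: a=9, p=9, q=1
  k=1: a=1, p=10, q=1
  k=2: a=2, p=29, q=3
  k=3: a=7, p=213, q=22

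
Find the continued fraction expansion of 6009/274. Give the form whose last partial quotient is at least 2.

6009 = 21*274 + 255
274 = 1*255 + 19
255 = 13*19 + 8
19 = 2*8 + 3
8 = 2*3 + 2
3 = 1*2 + 1
2 = 2*1 + 0  (stop)
So 6009/274 = [21; 1, 13, 2, 2, 1, 2].

[21; 1, 13, 2, 2, 1, 2]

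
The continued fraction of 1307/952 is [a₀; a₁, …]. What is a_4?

1307 = 1·952 + 355   →  a_0 = 1
952 = 2·355 + 242   →  a_1 = 2
355 = 1·242 + 113   →  a_2 = 1
242 = 2·113 + 16   →  a_3 = 2
113 = 7·16 + 1   →  a_4 = 7

7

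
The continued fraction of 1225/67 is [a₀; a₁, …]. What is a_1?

1225 = 18·67 + 19   →  a_0 = 18
67 = 3·19 + 10   →  a_1 = 3

3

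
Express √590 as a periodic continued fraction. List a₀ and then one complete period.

[24; 3, 2, 4, 2, 3, 48]

a₀ = ⌊√590⌋ = 24.
With m₀=0, d₀=1 and mₖ₊₁ = dₖaₖ − mₖ, dₖ₊₁ = (n − mₖ₊₁²)/dₖ, aₖ₊₁ = ⌊(a₀+mₖ₊₁)/dₖ₊₁⌋:
  k=1: m=24, d=14, a=3
  k=2: m=18, d=19, a=2
  k=3: m=20, d=10, a=4
  k=4: m=20, d=19, a=2
  k=5: m=18, d=14, a=3
  k=6: m=24, d=1, a=48
d=1 and a=2a₀=48 at k=6, so the next step gives (m, d) = (24, 14) again — its k=1 value — and the period has length 6.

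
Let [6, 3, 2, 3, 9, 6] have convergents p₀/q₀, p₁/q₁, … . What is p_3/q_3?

151/24

Using pₖ = aₖpₖ₋₁ + pₖ₋₂, qₖ = aₖqₖ₋₁ + qₖ₋₂ (with p₋₁=1, p₋₂=0, q₋₁=0, q₋₂=1):
  k=0: a=6, p=6, q=1
  k=1: a=3, p=19, q=3
  k=2: a=2, p=44, q=7
  k=3: a=3, p=151, q=24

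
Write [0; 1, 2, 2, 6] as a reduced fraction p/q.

Fold from the inside: start with 6/1.
  2 + 1/6 = 13/6
  2 + 6/13 = 32/13
  1 + 13/32 = 45/32
  0 + 32/45 = 32/45

32/45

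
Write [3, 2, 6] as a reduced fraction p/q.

45/13

Using pₖ = aₖpₖ₋₁ + pₖ₋₂ and qₖ = aₖqₖ₋₁ + qₖ₋₂:
  k=0: a=3, p=3, q=1
  k=1: a=2, p=7, q=2
  k=2: a=6, p=45, q=13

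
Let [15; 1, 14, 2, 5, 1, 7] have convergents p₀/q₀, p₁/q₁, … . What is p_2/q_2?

Using pₖ = aₖpₖ₋₁ + pₖ₋₂, qₖ = aₖqₖ₋₁ + qₖ₋₂ (with p₋₁=1, p₋₂=0, q₋₁=0, q₋₂=1):
  k=0: a=15, p=15, q=1
  k=1: a=1, p=16, q=1
  k=2: a=14, p=239, q=15

239/15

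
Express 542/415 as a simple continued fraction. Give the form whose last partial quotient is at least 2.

542 = 1*415 + 127
415 = 3*127 + 34
127 = 3*34 + 25
34 = 1*25 + 9
25 = 2*9 + 7
9 = 1*7 + 2
7 = 3*2 + 1
2 = 2*1 + 0  (stop)
So 542/415 = [1; 3, 3, 1, 2, 1, 3, 2].

[1; 3, 3, 1, 2, 1, 3, 2]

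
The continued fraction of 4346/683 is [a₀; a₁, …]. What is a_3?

3

4346 = 6·683 + 248   →  a_0 = 6
683 = 2·248 + 187   →  a_1 = 2
248 = 1·187 + 61   →  a_2 = 1
187 = 3·61 + 4   →  a_3 = 3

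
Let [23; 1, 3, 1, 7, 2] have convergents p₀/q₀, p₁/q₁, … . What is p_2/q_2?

Using pₖ = aₖpₖ₋₁ + pₖ₋₂, qₖ = aₖqₖ₋₁ + qₖ₋₂ (with p₋₁=1, p₋₂=0, q₋₁=0, q₋₂=1):
  k=0: a=23, p=23, q=1
  k=1: a=1, p=24, q=1
  k=2: a=3, p=95, q=4

95/4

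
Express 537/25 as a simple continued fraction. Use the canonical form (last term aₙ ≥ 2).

[21; 2, 12]

537 = 21*25 + 12
25 = 2*12 + 1
12 = 12*1 + 0  (stop)
So 537/25 = [21; 2, 12].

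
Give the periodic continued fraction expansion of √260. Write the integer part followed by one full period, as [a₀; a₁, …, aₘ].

[16; 8, 32]

a₀ = ⌊√260⌋ = 16.
With m₀=0, d₀=1 and mₖ₊₁ = dₖaₖ − mₖ, dₖ₊₁ = (n − mₖ₊₁²)/dₖ, aₖ₊₁ = ⌊(a₀+mₖ₊₁)/dₖ₊₁⌋:
  k=1: m=16, d=4, a=8
  k=2: m=16, d=1, a=32
d=1 and a=2a₀=32 at k=2, so the next step gives (m, d) = (16, 4) again — its k=1 value — and the period has length 2.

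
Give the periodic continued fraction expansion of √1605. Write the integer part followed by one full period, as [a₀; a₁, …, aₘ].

a₀ = ⌊√1605⌋ = 40.
With m₀=0, d₀=1 and mₖ₊₁ = dₖaₖ − mₖ, dₖ₊₁ = (n − mₖ₊₁²)/dₖ, aₖ₊₁ = ⌊(a₀+mₖ₊₁)/dₖ₊₁⌋:
  k=1: m=40, d=5, a=16
  k=2: m=40, d=1, a=80
d=1 and a=2a₀=80 at k=2, so the next step gives (m, d) = (40, 5) again — its k=1 value — and the period has length 2.

[40; 16, 80]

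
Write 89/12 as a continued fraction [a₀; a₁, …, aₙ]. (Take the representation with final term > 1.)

[7; 2, 2, 2]

89 = 7·12 + 5
12 = 2·5 + 2
5 = 2·2 + 1
2 = 2·1 + 0  (stop)
So 89/12 = [7; 2, 2, 2].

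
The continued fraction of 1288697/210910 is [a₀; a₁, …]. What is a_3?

13

1288697 = 6·210910 + 23237   →  a_0 = 6
210910 = 9·23237 + 1777   →  a_1 = 9
23237 = 13·1777 + 136   →  a_2 = 13
1777 = 13·136 + 9   →  a_3 = 13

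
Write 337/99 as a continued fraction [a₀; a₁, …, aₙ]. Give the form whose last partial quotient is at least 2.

[3; 2, 2, 9, 2]

337 = 3·99 + 40
99 = 2·40 + 19
40 = 2·19 + 2
19 = 9·2 + 1
2 = 2·1 + 0  (stop)
So 337/99 = [3; 2, 2, 9, 2].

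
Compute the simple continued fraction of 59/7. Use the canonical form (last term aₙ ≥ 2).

[8; 2, 3]

59 = 8×7 + 3
7 = 2×3 + 1
3 = 3×1 + 0  (stop)
So 59/7 = [8; 2, 3].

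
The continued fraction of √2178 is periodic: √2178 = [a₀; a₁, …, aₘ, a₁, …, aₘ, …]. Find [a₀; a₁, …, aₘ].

a₀ = ⌊√2178⌋ = 46.
With m₀=0, d₀=1 and mₖ₊₁ = dₖaₖ − mₖ, dₖ₊₁ = (n − mₖ₊₁²)/dₖ, aₖ₊₁ = ⌊(a₀+mₖ₊₁)/dₖ₊₁⌋:
  k=1: m=46, d=62, a=1
  k=2: m=16, d=31, a=2
  k=3: m=46, d=2, a=46
  k=4: m=46, d=31, a=2
  k=5: m=16, d=62, a=1
  k=6: m=46, d=1, a=92
d=1 and a=2a₀=92 at k=6, so the next step gives (m, d) = (46, 62) again — its k=1 value — and the period has length 6.

[46; 1, 2, 46, 2, 1, 92]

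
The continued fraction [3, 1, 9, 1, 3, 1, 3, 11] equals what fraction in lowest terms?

9022/2309

Fold from the inside: start with 11/1.
  3 + 1/11 = 34/11
  1 + 11/34 = 45/34
  3 + 34/45 = 169/45
  1 + 45/169 = 214/169
  9 + 169/214 = 2095/214
  1 + 214/2095 = 2309/2095
  3 + 2095/2309 = 9022/2309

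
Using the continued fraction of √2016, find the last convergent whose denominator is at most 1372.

√2016 = [44; 1, 8, 1, 88, …] (period length 4).
Convergents:
  p_0/q_0 = 44/1
  p_1/q_1 = 45/1
  p_2/q_2 = 404/9
  p_3/q_3 = 449/10
  p_4/q_4 = 39916/889
  p_5/q_5 = 40365/899
  p_6/q_6 = 362836/8081
q_5 = 899 ≤ 1372 < 8081 = q_6, so the answer is 40365/899.

40365/899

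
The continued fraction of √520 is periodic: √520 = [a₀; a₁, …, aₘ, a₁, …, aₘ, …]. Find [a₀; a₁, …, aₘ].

a₀ = ⌊√520⌋ = 22.

[22; 1, 4, 11, 4, 1, 44]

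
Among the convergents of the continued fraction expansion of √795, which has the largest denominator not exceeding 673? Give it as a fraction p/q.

√795 = [28; 5, 9, 5, 56, …] (period length 4).
Convergents:
  p_0/q_0 = 28/1
  p_1/q_1 = 141/5
  p_2/q_2 = 1297/46
  p_3/q_3 = 6626/235
  p_4/q_4 = 372353/13206
q_3 = 235 ≤ 673 < 13206 = q_4, so the answer is 6626/235.

6626/235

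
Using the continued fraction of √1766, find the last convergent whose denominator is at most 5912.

√1766 = [42; 42, 84, …] (period length 2).
Convergents:
  p_0/q_0 = 42/1
  p_1/q_1 = 1765/42
  p_2/q_2 = 148302/3529
  p_3/q_3 = 6230449/148260
q_2 = 3529 ≤ 5912 < 148260 = q_3, so the answer is 148302/3529.

148302/3529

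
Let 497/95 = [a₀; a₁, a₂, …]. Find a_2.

3

497 = 5·95 + 22   →  a_0 = 5
95 = 4·22 + 7   →  a_1 = 4
22 = 3·7 + 1   →  a_2 = 3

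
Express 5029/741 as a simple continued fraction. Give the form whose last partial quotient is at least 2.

[6; 1, 3, 1, 2, 4, 2, 5]

5029 = 6*741 + 583
741 = 1*583 + 158
583 = 3*158 + 109
158 = 1*109 + 49
109 = 2*49 + 11
49 = 4*11 + 5
11 = 2*5 + 1
5 = 5*1 + 0  (stop)
So 5029/741 = [6; 1, 3, 1, 2, 4, 2, 5].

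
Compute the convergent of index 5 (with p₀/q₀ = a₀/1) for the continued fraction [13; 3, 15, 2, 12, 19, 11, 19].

Using pₖ = aₖpₖ₋₁ + pₖ₋₂, qₖ = aₖqₖ₋₁ + qₖ₋₂ (with p₋₁=1, p₋₂=0, q₋₁=0, q₋₂=1):
  k=0: a=13, p=13, q=1
  k=1: a=3, p=40, q=3
  k=2: a=15, p=613, q=46
  k=3: a=2, p=1266, q=95
  k=4: a=12, p=15805, q=1186
  k=5: a=19, p=301561, q=22629

301561/22629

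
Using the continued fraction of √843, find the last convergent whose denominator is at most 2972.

√843 = [29; 29, 58, …] (period length 2).
Convergents:
  p_0/q_0 = 29/1
  p_1/q_1 = 842/29
  p_2/q_2 = 48865/1683
  p_3/q_3 = 1417927/48836
q_2 = 1683 ≤ 2972 < 48836 = q_3, so the answer is 48865/1683.

48865/1683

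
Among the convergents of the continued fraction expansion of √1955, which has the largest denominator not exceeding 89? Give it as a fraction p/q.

2874/65

√1955 = [44; 4, 1, 1, 1, 4, 88, …] (period length 6).
Convergents:
  p_0/q_0 = 44/1
  p_1/q_1 = 177/4
  p_2/q_2 = 221/5
  p_3/q_3 = 398/9
  p_4/q_4 = 619/14
  p_5/q_5 = 2874/65
  p_6/q_6 = 253531/5734
q_5 = 65 ≤ 89 < 5734 = q_6, so the answer is 2874/65.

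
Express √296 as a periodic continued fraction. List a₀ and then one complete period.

a₀ = ⌊√296⌋ = 17.
With m₀=0, d₀=1 and mₖ₊₁ = dₖaₖ − mₖ, dₖ₊₁ = (n − mₖ₊₁²)/dₖ, aₖ₊₁ = ⌊(a₀+mₖ₊₁)/dₖ₊₁⌋:
  k=1: m=17, d=7, a=4
  k=2: m=11, d=25, a=1
  k=3: m=14, d=4, a=7
  k=4: m=14, d=25, a=1
  k=5: m=11, d=7, a=4
  k=6: m=17, d=1, a=34
d=1 and a=2a₀=34 at k=6, so the next step gives (m, d) = (17, 7) again — its k=1 value — and the period has length 6.

[17; 4, 1, 7, 1, 4, 34]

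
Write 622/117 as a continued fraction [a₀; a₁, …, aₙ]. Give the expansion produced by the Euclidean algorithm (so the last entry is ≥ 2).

622 = 5·117 + 37
117 = 3·37 + 6
37 = 6·6 + 1
6 = 6·1 + 0  (stop)
So 622/117 = [5; 3, 6, 6].

[5; 3, 6, 6]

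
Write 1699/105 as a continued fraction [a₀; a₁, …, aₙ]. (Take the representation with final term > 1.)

[16; 5, 1, 1, 9]

1699 = 16×105 + 19
105 = 5×19 + 10
19 = 1×10 + 9
10 = 1×9 + 1
9 = 9×1 + 0  (stop)
So 1699/105 = [16; 5, 1, 1, 9].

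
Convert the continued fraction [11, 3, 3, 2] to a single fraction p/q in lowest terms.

260/23

Using pₖ = aₖpₖ₋₁ + pₖ₋₂ and qₖ = aₖqₖ₋₁ + qₖ₋₂:
  k=0: a=11, p=11, q=1
  k=1: a=3, p=34, q=3
  k=2: a=3, p=113, q=10
  k=3: a=2, p=260, q=23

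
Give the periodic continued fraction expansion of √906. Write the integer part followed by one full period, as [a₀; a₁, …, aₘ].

[30; 10, 60]

a₀ = ⌊√906⌋ = 30.
With m₀=0, d₀=1 and mₖ₊₁ = dₖaₖ − mₖ, dₖ₊₁ = (n − mₖ₊₁²)/dₖ, aₖ₊₁ = ⌊(a₀+mₖ₊₁)/dₖ₊₁⌋:
  k=1: m=30, d=6, a=10
  k=2: m=30, d=1, a=60
d=1 and a=2a₀=60 at k=2, so the next step gives (m, d) = (30, 6) again — its k=1 value — and the period has length 2.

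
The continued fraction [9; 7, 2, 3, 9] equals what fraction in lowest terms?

Using pₖ = aₖpₖ₋₁ + pₖ₋₂ and qₖ = aₖqₖ₋₁ + qₖ₋₂:
  k=0: a=9, p=9, q=1
  k=1: a=7, p=64, q=7
  k=2: a=2, p=137, q=15
  k=3: a=3, p=475, q=52
  k=4: a=9, p=4412, q=483

4412/483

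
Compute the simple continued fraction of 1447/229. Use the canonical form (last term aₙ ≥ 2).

1447 = 6·229 + 73
229 = 3·73 + 10
73 = 7·10 + 3
10 = 3·3 + 1
3 = 3·1 + 0  (stop)
So 1447/229 = [6; 3, 7, 3, 3].

[6; 3, 7, 3, 3]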